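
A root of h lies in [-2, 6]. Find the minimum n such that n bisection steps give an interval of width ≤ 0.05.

8

Width after n steps is 8/2^n. Need 2^n ≥ 8/0.05 = 160.
2^7 = 128 < 160 ≤ 2^8 = 256, so n = 8.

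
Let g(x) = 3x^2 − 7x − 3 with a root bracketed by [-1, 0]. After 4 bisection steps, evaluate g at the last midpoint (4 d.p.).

g(-0.5) = 1.25 > 0, so the root lies in [-0.5, 0]
g(-0.25) = -1.0625 < 0, so the root lies in [-0.5, -0.25]
g(-0.375) = 0.046875 > 0, so the root lies in [-0.375, -0.25]
g(-0.3125) = -0.5195 < 0, so the root lies in [-0.375, -0.3125]

-0.5195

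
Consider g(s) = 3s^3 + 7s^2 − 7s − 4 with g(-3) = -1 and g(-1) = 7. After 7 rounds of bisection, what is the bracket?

[-2.96875, -2.953125]

midpoint -2: g = 14 > 0 → [-3, -2]
midpoint -2.5: g = 10.375 > 0 → [-3, -2.5]
midpoint -2.75: g = 5.796875 > 0 → [-3, -2.75]
midpoint -2.875: g = 2.6934 > 0 → [-3, -2.875]
midpoint -2.9375: g = 0.9226 > 0 → [-3, -2.9375]
midpoint -2.96875: g = -0.0194 < 0 → [-2.96875, -2.9375]
midpoint -2.953125: g = 0.4564 > 0 → [-2.96875, -2.953125]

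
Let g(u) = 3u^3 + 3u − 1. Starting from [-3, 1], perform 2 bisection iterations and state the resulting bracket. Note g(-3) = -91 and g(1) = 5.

midpoint -1: g = -7 < 0 → [-1, 1]
midpoint 0: g = -1 < 0 → [0, 1]

[0, 1]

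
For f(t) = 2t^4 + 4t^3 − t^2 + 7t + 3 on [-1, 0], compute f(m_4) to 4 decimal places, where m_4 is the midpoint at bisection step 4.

midpoint -0.5: f = -1.125 < 0 → [-0.5, 0]
midpoint -0.25: f = 1.132812 > 0 → [-0.5, -0.25]
midpoint -0.375: f = 0.062988 > 0 → [-0.5, -0.375]
midpoint -0.4375: f = -0.5156 < 0 → [-0.4375, -0.375]

-0.5156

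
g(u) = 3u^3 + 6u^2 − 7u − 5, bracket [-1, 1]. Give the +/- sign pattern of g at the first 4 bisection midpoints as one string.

midpoint 0: g = -5 < 0 → [-1, 0]
midpoint -0.5: g = -0.375 < 0 → [-1, -0.5]
midpoint -0.75: g = 2.359375 > 0 → [-0.75, -0.5]
midpoint -0.625: g = 0.9863 > 0 → [-0.625, -0.5]

--++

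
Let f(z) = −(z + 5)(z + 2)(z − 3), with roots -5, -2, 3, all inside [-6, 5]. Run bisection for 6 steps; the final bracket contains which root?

f(-0.5) = 23.625 > 0, so the root lies in [-0.5, 5]
f(2.25) = 23.109375 > 0, so the root lies in [2.25, 5]
f(3.625) = -30.322266 < 0, so the root lies in [2.25, 3.625]
f(2.9375) = 2.4495 > 0, so the root lies in [2.9375, 3.625]
f(3.28125) = -12.3006 < 0, so the root lies in [2.9375, 3.28125]
f(3.109375) = -4.5318 < 0, so the root lies in [2.9375, 3.109375]

3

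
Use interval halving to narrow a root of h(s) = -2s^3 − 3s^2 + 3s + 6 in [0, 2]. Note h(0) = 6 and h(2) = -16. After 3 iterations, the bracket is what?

h(1) = 4 > 0, so the root lies in [1, 2]
h(1.5) = -3 < 0, so the root lies in [1, 1.5]
h(1.25) = 1.15625 > 0, so the root lies in [1.25, 1.5]

[1.25, 1.5]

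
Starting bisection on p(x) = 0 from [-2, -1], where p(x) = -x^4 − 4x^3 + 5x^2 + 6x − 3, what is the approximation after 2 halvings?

-1.25

midpoint -1.5: p = 7.6875 > 0 → [-1.5, -1]
midpoint -1.25: p = 2.683594 > 0 → [-1.25, -1]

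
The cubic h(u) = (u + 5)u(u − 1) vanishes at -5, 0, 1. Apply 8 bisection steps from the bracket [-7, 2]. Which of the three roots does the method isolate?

-5

midpoint -2.5: h = 21.875 > 0 → [-7, -2.5]
midpoint -4.75: h = 6.828125 > 0 → [-7, -4.75]
midpoint -5.875: h = -35.341797 < 0 → [-5.875, -4.75]
midpoint -5.3125: h = -10.4797 < 0 → [-5.3125, -4.75]
midpoint -5.03125: h = -0.9483 < 0 → [-5.03125, -4.75]
midpoint -4.890625: h = 3.151 > 0 → [-5.03125, -4.890625]
midpoint -4.9609375: h = 1.1551 > 0 → [-5.03125, -4.9609375]
midpoint -4.99609375: h = 0.117 > 0 → [-5.03125, -4.99609375]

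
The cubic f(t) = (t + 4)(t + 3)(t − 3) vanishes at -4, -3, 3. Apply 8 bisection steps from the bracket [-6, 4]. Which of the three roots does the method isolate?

t = -1 gives f = -24, negative; keep [-1, 4]
t = 1.5 gives f = -37.125, negative; keep [1.5, 4]
t = 2.75 gives f = -9.703125, negative; keep [2.75, 4]
t = 3.375 gives f = 17.6309, positive; keep [2.75, 3.375]
t = 3.0625 gives f = 2.676, positive; keep [2.75, 3.0625]
t = 2.90625 gives f = -3.8241, negative; keep [2.90625, 3.0625]
t = 2.984375 gives f = -0.6531, negative; keep [2.984375, 3.0625]
t = 3.0234375 gives f = 0.9915, positive; keep [2.984375, 3.0234375]

3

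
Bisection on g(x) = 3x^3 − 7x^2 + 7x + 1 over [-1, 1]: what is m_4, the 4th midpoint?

midpoint 0: g = 1 > 0 → [-1, 0]
midpoint -0.5: g = -4.625 < 0 → [-0.5, 0]
midpoint -0.25: g = -1.234375 < 0 → [-0.25, 0]
midpoint -0.125: g = 0.0098 > 0 → [-0.25, -0.125]

-0.125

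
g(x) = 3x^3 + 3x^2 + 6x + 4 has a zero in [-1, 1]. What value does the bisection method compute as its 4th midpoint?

x = 0 gives g = 4, positive; keep [-1, 0]
x = -0.5 gives g = 1.375, positive; keep [-1, -0.5]
x = -0.75 gives g = -0.078125, negative; keep [-0.75, -0.5]
x = -0.625 gives g = 0.6895, positive; keep [-0.75, -0.625]

-0.625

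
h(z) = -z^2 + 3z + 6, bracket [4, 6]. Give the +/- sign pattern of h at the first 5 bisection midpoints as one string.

--+-+

midpoint 5: h = -4 < 0 → [4, 5]
midpoint 4.5: h = -0.75 < 0 → [4, 4.5]
midpoint 4.25: h = 0.6875 > 0 → [4.25, 4.5]
midpoint 4.375: h = -0.0156 < 0 → [4.25, 4.375]
midpoint 4.3125: h = 0.3398 > 0 → [4.3125, 4.375]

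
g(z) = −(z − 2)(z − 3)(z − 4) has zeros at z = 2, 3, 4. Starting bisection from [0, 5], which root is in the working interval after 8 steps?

2

midpoint 2.5: g = -0.375 < 0 → [0, 2.5]
midpoint 1.25: g = 3.609375 > 0 → [1.25, 2.5]
midpoint 1.875: g = 0.298828 > 0 → [1.875, 2.5]
midpoint 2.1875: g = -0.2761 < 0 → [1.875, 2.1875]
midpoint 2.03125: g = -0.0596 < 0 → [1.875, 2.03125]
midpoint 1.953125: g = 0.1004 > 0 → [1.953125, 2.03125]
midpoint 1.9921875: g = 0.0158 > 0 → [1.9921875, 2.03125]
midpoint 2.01171875: g = -0.023 < 0 → [1.9921875, 2.01171875]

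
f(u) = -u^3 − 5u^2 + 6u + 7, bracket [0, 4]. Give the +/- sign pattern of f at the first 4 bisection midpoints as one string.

-++-

u = 2 gives f = -9, negative; keep [0, 2]
u = 1 gives f = 7, positive; keep [1, 2]
u = 1.5 gives f = 1.375, positive; keep [1.5, 2]
u = 1.75 gives f = -3.1719, negative; keep [1.5, 1.75]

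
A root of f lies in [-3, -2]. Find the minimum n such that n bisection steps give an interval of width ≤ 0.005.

Width after n steps is 1/2^n. Need 2^n ≥ 1/0.005 = 200.
2^7 = 128 < 200 ≤ 2^8 = 256, so n = 8.

8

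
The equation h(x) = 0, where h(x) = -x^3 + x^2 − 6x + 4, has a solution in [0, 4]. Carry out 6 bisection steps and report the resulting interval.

[0.6875, 0.75]

midpoint 2: h = -12 < 0 → [0, 2]
midpoint 1: h = -2 < 0 → [0, 1]
midpoint 0.5: h = 1.125 > 0 → [0.5, 1]
midpoint 0.75: h = -0.3594 < 0 → [0.5, 0.75]
midpoint 0.625: h = 0.3965 > 0 → [0.625, 0.75]
midpoint 0.6875: h = 0.0227 > 0 → [0.6875, 0.75]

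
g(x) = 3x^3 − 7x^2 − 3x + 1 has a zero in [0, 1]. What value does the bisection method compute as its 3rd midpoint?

0.125

midpoint 0.5: g = -1.875 < 0 → [0, 0.5]
midpoint 0.25: g = -0.140625 < 0 → [0, 0.25]
midpoint 0.125: g = 0.521484 > 0 → [0.125, 0.25]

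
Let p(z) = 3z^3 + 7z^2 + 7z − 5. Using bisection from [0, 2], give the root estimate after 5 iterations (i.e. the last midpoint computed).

m = 1, p(m) = 12 (+); new bracket [0, 1]
m = 0.5, p(m) = 0.625 (+); new bracket [0, 0.5]
m = 0.25, p(m) = -2.765625 (−); new bracket [0.25, 0.5]
m = 0.375, p(m) = -1.2324 (−); new bracket [0.375, 0.5]
m = 0.4375, p(m) = -0.3464 (−); new bracket [0.4375, 0.5]

0.4375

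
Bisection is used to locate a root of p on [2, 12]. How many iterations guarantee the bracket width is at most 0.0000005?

Width after n steps is 10/2^n. Need 2^n ≥ 10/0.0000005 = 20000000.
2^24 = 16777216 < 20000000 ≤ 2^25 = 33554432, so n = 25.

25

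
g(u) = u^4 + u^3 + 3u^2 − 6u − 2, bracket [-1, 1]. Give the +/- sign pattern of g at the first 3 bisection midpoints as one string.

-+-

g(0) = -2 < 0, so the root lies in [-1, 0]
g(-0.5) = 1.6875 > 0, so the root lies in [-0.5, 0]
g(-0.25) = -0.324219 < 0, so the root lies in [-0.5, -0.25]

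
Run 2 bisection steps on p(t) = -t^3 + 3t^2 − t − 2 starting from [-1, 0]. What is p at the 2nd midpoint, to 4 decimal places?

midpoint -0.5: p = -0.625 < 0 → [-1, -0.5]
midpoint -0.75: p = 0.859375 > 0 → [-0.75, -0.5]

0.8594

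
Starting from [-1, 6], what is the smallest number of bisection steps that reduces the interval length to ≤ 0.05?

Width after n steps is 7/2^n. Need 2^n ≥ 7/0.05 = 140.
2^7 = 128 < 140 ≤ 2^8 = 256, so n = 8.

8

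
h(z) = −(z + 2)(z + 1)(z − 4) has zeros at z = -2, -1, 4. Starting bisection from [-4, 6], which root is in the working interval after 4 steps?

z = 1 gives h = 18, positive; keep [1, 6]
z = 3.5 gives h = 12.375, positive; keep [3.5, 6]
z = 4.75 gives h = -29.109375, negative; keep [3.5, 4.75]
z = 4.125 gives h = -3.9238, negative; keep [3.5, 4.125]

4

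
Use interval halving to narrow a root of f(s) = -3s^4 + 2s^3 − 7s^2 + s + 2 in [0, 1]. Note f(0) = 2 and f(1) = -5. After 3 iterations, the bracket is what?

[0.5, 0.625]

m = 0.5, f(m) = 0.8125 (+); new bracket [0.5, 1]
m = 0.75, f(m) = -1.292969 (−); new bracket [0.5, 0.75]
m = 0.625, f(m) = -0.078857 (−); new bracket [0.5, 0.625]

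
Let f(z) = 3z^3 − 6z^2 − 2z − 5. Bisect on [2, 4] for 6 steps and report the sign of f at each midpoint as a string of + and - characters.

+-++++

z = 3 gives f = 16, positive; keep [2, 3]
z = 2.5 gives f = -0.625, negative; keep [2.5, 3]
z = 2.75 gives f = 6.515625, positive; keep [2.5, 2.75]
z = 2.625 gives f = 2.6699, positive; keep [2.5, 2.625]
z = 2.5625 gives f = 0.9558, positive; keep [2.5, 2.5625]
z = 2.53125 gives f = 0.149, positive; keep [2.5, 2.53125]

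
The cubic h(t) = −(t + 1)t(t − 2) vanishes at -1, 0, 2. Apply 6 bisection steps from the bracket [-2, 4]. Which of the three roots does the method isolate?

m = 1, h(m) = 2 (+); new bracket [1, 4]
m = 2.5, h(m) = -4.375 (−); new bracket [1, 2.5]
m = 1.75, h(m) = 1.203125 (+); new bracket [1.75, 2.5]
m = 2.125, h(m) = -0.8301 (−); new bracket [1.75, 2.125]
m = 1.9375, h(m) = 0.3557 (+); new bracket [1.9375, 2.125]
m = 2.03125, h(m) = -0.1924 (−); new bracket [1.9375, 2.03125]

2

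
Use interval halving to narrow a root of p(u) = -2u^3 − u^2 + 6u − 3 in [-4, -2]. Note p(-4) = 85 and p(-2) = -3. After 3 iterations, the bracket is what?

m = -3, p(m) = 24 (+); new bracket [-3, -2]
m = -2.5, p(m) = 7 (+); new bracket [-2.5, -2]
m = -2.25, p(m) = 1.21875 (+); new bracket [-2.25, -2]

[-2.25, -2]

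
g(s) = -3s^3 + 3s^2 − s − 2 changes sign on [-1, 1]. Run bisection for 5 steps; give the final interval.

[-0.5625, -0.5]

s = 0 gives g = -2, negative; keep [-1, 0]
s = -0.5 gives g = -0.375, negative; keep [-1, -0.5]
s = -0.75 gives g = 1.703125, positive; keep [-0.75, -0.5]
s = -0.625 gives g = 0.5293, positive; keep [-0.625, -0.5]
s = -0.5625 gives g = 0.0457, positive; keep [-0.5625, -0.5]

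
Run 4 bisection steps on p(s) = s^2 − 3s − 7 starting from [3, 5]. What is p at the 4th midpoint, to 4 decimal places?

0.5156

p(4) = -3 < 0, so the root lies in [4, 5]
p(4.5) = -0.25 < 0, so the root lies in [4.5, 5]
p(4.75) = 1.3125 > 0, so the root lies in [4.5, 4.75]
p(4.625) = 0.5156 > 0, so the root lies in [4.5, 4.625]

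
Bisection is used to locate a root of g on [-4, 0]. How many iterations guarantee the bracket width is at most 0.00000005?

27

Width after n steps is 4/2^n. Need 2^n ≥ 4/0.00000005 = 80000000.
2^26 = 67108864 < 80000000 ≤ 2^27 = 134217728, so n = 27.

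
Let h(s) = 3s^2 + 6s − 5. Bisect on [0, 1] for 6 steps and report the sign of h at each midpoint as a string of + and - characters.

midpoint 0.5: h = -1.25 < 0 → [0.5, 1]
midpoint 0.75: h = 1.1875 > 0 → [0.5, 0.75]
midpoint 0.625: h = -0.078125 < 0 → [0.625, 0.75]
midpoint 0.6875: h = 0.543 > 0 → [0.625, 0.6875]
midpoint 0.65625: h = 0.2295 > 0 → [0.625, 0.65625]
midpoint 0.640625: h = 0.075 > 0 → [0.625, 0.640625]

-+-+++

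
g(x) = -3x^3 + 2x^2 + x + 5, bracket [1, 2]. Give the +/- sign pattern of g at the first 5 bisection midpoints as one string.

m = 1.5, g(m) = 0.875 (+); new bracket [1.5, 2]
m = 1.75, g(m) = -3.203125 (−); new bracket [1.5, 1.75]
m = 1.625, g(m) = -0.966797 (−); new bracket [1.5, 1.625]
m = 1.5625, g(m) = 0.0012 (+); new bracket [1.5625, 1.625]
m = 1.59375, g(m) = -0.4707 (−); new bracket [1.5625, 1.59375]

+--+-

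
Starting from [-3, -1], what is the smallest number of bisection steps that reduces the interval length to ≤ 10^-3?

11

Width after n steps is 2/2^n. Need 2^n ≥ 2/10^-3 = 2000.
2^10 = 1024 < 2000 ≤ 2^11 = 2048, so n = 11.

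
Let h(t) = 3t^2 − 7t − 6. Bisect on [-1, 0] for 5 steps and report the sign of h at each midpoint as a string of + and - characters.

-+-+-

t = -0.5 gives h = -1.75, negative; keep [-1, -0.5]
t = -0.75 gives h = 0.9375, positive; keep [-0.75, -0.5]
t = -0.625 gives h = -0.453125, negative; keep [-0.75, -0.625]
t = -0.6875 gives h = 0.2305, positive; keep [-0.6875, -0.625]
t = -0.65625 gives h = -0.1143, negative; keep [-0.6875, -0.65625]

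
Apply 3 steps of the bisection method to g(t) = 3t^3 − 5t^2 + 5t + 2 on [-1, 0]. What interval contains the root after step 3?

t = -0.5 gives g = -2.125, negative; keep [-0.5, 0]
t = -0.25 gives g = 0.390625, positive; keep [-0.5, -0.25]
t = -0.375 gives g = -0.736328, negative; keep [-0.375, -0.25]

[-0.375, -0.25]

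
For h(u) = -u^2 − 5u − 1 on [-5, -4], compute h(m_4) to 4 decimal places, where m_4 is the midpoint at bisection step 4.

midpoint -4.5: h = 1.25 > 0 → [-5, -4.5]
midpoint -4.75: h = 0.1875 > 0 → [-5, -4.75]
midpoint -4.875: h = -0.390625 < 0 → [-4.875, -4.75]
midpoint -4.8125: h = -0.0977 < 0 → [-4.8125, -4.75]

-0.0977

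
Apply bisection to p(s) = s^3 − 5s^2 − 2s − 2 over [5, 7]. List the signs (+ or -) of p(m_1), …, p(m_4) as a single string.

++--

midpoint 6: p = 22 > 0 → [5, 6]
midpoint 5.5: p = 2.125 > 0 → [5, 5.5]
midpoint 5.25: p = -5.609375 < 0 → [5.25, 5.5]
midpoint 5.375: p = -1.916 < 0 → [5.375, 5.5]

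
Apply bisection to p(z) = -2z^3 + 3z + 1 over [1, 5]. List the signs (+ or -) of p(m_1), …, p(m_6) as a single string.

m = 3, p(m) = -44 (−); new bracket [1, 3]
m = 2, p(m) = -9 (−); new bracket [1, 2]
m = 1.5, p(m) = -1.25 (−); new bracket [1, 1.5]
m = 1.25, p(m) = 0.8438 (+); new bracket [1.25, 1.5]
m = 1.375, p(m) = -0.0742 (−); new bracket [1.25, 1.375]
m = 1.3125, p(m) = 0.4155 (+); new bracket [1.3125, 1.375]

---+-+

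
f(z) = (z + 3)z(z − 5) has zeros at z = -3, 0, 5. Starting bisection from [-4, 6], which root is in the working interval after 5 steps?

5

z = 1 gives f = -16, negative; keep [1, 6]
z = 3.5 gives f = -34.125, negative; keep [3.5, 6]
z = 4.75 gives f = -9.203125, negative; keep [4.75, 6]
z = 5.375 gives f = 16.8809, positive; keep [4.75, 5.375]
z = 5.0625 gives f = 2.551, positive; keep [4.75, 5.0625]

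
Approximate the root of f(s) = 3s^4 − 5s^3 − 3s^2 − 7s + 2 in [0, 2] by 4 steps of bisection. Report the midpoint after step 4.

s = 1 gives f = -10, negative; keep [0, 1]
s = 0.5 gives f = -2.6875, negative; keep [0, 0.5]
s = 0.25 gives f = -0.003906, negative; keep [0, 0.25]
s = 0.125 gives f = 1.0691, positive; keep [0.125, 0.25]

0.125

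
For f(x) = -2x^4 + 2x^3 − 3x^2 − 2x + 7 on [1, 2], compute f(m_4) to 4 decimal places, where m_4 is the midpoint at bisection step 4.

x = 1.5 gives f = -6.125, negative; keep [1, 1.5]
x = 1.25 gives f = -1.164062, negative; keep [1, 1.25]
x = 1.125 gives f = 0.597168, positive; keep [1.125, 1.25]
x = 1.1875 gives f = -0.2334, negative; keep [1.125, 1.1875]

-0.2334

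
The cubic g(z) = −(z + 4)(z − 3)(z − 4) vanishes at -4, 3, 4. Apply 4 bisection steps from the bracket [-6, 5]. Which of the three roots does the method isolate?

midpoint -0.5: g = -55.125 < 0 → [-6, -0.5]
midpoint -3.25: g = -33.984375 < 0 → [-6, -3.25]
midpoint -4.625: g = 41.103516 > 0 → [-4.625, -3.25]
midpoint -3.9375: g = -3.4417 < 0 → [-4.625, -3.9375]

-4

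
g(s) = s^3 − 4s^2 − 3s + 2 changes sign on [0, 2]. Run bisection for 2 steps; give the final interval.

[0, 0.5]

g(1) = -4 < 0, so the root lies in [0, 1]
g(0.5) = -0.375 < 0, so the root lies in [0, 0.5]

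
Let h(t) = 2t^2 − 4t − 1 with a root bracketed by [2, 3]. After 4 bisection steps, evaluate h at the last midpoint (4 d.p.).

-0.1797

h(2.5) = 1.5 > 0, so the root lies in [2, 2.5]
h(2.25) = 0.125 > 0, so the root lies in [2, 2.25]
h(2.125) = -0.46875 < 0, so the root lies in [2.125, 2.25]
h(2.1875) = -0.1797 < 0, so the root lies in [2.1875, 2.25]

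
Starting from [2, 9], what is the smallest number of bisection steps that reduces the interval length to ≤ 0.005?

11

Width after n steps is 7/2^n. Need 2^n ≥ 7/0.005 = 1400.
2^10 = 1024 < 1400 ≤ 2^11 = 2048, so n = 11.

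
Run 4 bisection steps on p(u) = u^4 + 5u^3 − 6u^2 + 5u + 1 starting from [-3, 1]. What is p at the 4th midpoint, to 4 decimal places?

-0.6992

m = -1, p(m) = -14 (−); new bracket [-1, 1]
m = 0, p(m) = 1 (+); new bracket [-1, 0]
m = -0.5, p(m) = -3.5625 (−); new bracket [-0.5, 0]
m = -0.25, p(m) = -0.6992 (−); new bracket [-0.25, 0]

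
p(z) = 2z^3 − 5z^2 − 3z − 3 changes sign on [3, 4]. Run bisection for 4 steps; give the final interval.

m = 3.5, p(m) = 11 (+); new bracket [3, 3.5]
m = 3.25, p(m) = 3.09375 (+); new bracket [3, 3.25]
m = 3.125, p(m) = -0.167969 (−); new bracket [3.125, 3.25]
m = 3.1875, p(m) = 1.4077 (+); new bracket [3.125, 3.1875]

[3.125, 3.1875]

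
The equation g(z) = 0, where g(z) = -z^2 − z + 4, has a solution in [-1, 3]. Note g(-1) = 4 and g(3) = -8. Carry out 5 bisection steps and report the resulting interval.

m = 1, g(m) = 2 (+); new bracket [1, 3]
m = 2, g(m) = -2 (−); new bracket [1, 2]
m = 1.5, g(m) = 0.25 (+); new bracket [1.5, 2]
m = 1.75, g(m) = -0.8125 (−); new bracket [1.5, 1.75]
m = 1.625, g(m) = -0.2656 (−); new bracket [1.5, 1.625]

[1.5, 1.625]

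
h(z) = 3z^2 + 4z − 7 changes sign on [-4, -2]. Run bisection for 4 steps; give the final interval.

m = -3, h(m) = 8 (+); new bracket [-3, -2]
m = -2.5, h(m) = 1.75 (+); new bracket [-2.5, -2]
m = -2.25, h(m) = -0.8125 (−); new bracket [-2.5, -2.25]
m = -2.375, h(m) = 0.4219 (+); new bracket [-2.375, -2.25]

[-2.375, -2.25]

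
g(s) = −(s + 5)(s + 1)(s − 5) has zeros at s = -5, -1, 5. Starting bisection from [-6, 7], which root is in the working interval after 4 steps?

m = 0.5, g(m) = 37.125 (+); new bracket [0.5, 7]
m = 3.75, g(m) = 51.953125 (+); new bracket [3.75, 7]
m = 5.375, g(m) = -24.802734 (−); new bracket [3.75, 5.375]
m = 4.5625, g(m) = 23.2712 (+); new bracket [4.5625, 5.375]

5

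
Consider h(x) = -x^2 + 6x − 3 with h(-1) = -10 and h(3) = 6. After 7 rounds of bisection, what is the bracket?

midpoint 1: h = 2 > 0 → [-1, 1]
midpoint 0: h = -3 < 0 → [0, 1]
midpoint 0.5: h = -0.25 < 0 → [0.5, 1]
midpoint 0.75: h = 0.9375 > 0 → [0.5, 0.75]
midpoint 0.625: h = 0.3594 > 0 → [0.5, 0.625]
midpoint 0.5625: h = 0.0586 > 0 → [0.5, 0.5625]
midpoint 0.53125: h = -0.0947 < 0 → [0.53125, 0.5625]

[0.53125, 0.5625]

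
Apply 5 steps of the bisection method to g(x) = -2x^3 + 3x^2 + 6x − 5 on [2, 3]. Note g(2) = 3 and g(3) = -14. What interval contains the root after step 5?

[2.3125, 2.34375]

m = 2.5, g(m) = -2.5 (−); new bracket [2, 2.5]
m = 2.25, g(m) = 0.90625 (+); new bracket [2.25, 2.5]
m = 2.375, g(m) = -0.621094 (−); new bracket [2.25, 2.375]
m = 2.3125, g(m) = 0.1851 (+); new bracket [2.3125, 2.375]
m = 2.34375, g(m) = -0.2072 (−); new bracket [2.3125, 2.34375]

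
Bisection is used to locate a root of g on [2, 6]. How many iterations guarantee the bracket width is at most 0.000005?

Width after n steps is 4/2^n. Need 2^n ≥ 4/0.000005 = 800000.
2^19 = 524288 < 800000 ≤ 2^20 = 1048576, so n = 20.

20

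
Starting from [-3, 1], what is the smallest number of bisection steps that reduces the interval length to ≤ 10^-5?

19

Width after n steps is 4/2^n. Need 2^n ≥ 4/10^-5 = 400000.
2^18 = 262144 < 400000 ≤ 2^19 = 524288, so n = 19.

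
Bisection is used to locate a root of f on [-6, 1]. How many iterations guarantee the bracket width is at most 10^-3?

Width after n steps is 7/2^n. Need 2^n ≥ 7/10^-3 = 7000.
2^12 = 4096 < 7000 ≤ 2^13 = 8192, so n = 13.

13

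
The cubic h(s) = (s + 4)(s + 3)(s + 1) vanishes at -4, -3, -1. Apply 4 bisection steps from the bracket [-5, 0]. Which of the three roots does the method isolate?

-1

m = -2.5, h(m) = -1.125 (−); new bracket [-2.5, 0]
m = -1.25, h(m) = -1.203125 (−); new bracket [-1.25, 0]
m = -0.625, h(m) = 3.005859 (+); new bracket [-1.25, -0.625]
m = -0.9375, h(m) = 0.3948 (+); new bracket [-1.25, -0.9375]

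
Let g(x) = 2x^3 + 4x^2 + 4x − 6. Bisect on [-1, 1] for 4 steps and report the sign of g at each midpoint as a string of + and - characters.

--+-

m = 0, g(m) = -6 (−); new bracket [0, 1]
m = 0.5, g(m) = -2.75 (−); new bracket [0.5, 1]
m = 0.75, g(m) = 0.09375 (+); new bracket [0.5, 0.75]
m = 0.625, g(m) = -1.4492 (−); new bracket [0.625, 0.75]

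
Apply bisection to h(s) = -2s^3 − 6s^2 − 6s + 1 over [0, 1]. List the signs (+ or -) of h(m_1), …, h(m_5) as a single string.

--+--

midpoint 0.5: h = -3.75 < 0 → [0, 0.5]
midpoint 0.25: h = -0.90625 < 0 → [0, 0.25]
midpoint 0.125: h = 0.152344 > 0 → [0.125, 0.25]
midpoint 0.1875: h = -0.3491 < 0 → [0.125, 0.1875]
midpoint 0.15625: h = -0.0916 < 0 → [0.125, 0.15625]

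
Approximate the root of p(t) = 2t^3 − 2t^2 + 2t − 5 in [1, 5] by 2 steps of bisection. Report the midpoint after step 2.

t = 3 gives p = 37, positive; keep [1, 3]
t = 2 gives p = 7, positive; keep [1, 2]

2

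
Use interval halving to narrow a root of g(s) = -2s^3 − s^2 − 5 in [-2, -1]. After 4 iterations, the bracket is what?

[-1.5625, -1.5]

m = -1.5, g(m) = -0.5 (−); new bracket [-2, -1.5]
m = -1.75, g(m) = 2.65625 (+); new bracket [-1.75, -1.5]
m = -1.625, g(m) = 0.941406 (+); new bracket [-1.625, -1.5]
m = -1.5625, g(m) = 0.188 (+); new bracket [-1.5625, -1.5]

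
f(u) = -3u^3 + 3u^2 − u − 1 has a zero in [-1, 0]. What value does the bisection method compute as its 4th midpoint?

m = -0.5, f(m) = 0.625 (+); new bracket [-0.5, 0]
m = -0.25, f(m) = -0.515625 (−); new bracket [-0.5, -0.25]
m = -0.375, f(m) = -0.044922 (−); new bracket [-0.5, -0.375]
m = -0.4375, f(m) = 0.2629 (+); new bracket [-0.4375, -0.375]

-0.4375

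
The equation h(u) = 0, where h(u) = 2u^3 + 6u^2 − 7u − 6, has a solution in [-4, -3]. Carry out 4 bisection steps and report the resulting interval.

u = -3.5 gives h = 6.25, positive; keep [-4, -3.5]
u = -3.75 gives h = -0.84375, negative; keep [-3.75, -3.5]
u = -3.625 gives h = 2.949219, positive; keep [-3.75, -3.625]
u = -3.6875 gives h = 1.1157, positive; keep [-3.75, -3.6875]

[-3.75, -3.6875]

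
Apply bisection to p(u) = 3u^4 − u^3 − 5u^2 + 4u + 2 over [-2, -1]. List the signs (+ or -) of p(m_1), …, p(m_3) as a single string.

m = -1.5, p(m) = 3.3125 (+); new bracket [-1.5, -1]
m = -1.25, p(m) = -1.535156 (−); new bracket [-1.5, -1.25]
m = -1.375, p(m) = 0.369873 (+); new bracket [-1.375, -1.25]

+-+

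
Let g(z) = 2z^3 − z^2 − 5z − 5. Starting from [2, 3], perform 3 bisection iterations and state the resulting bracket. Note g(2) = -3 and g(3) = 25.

[2.125, 2.25]

m = 2.5, g(m) = 7.5 (+); new bracket [2, 2.5]
m = 2.25, g(m) = 1.46875 (+); new bracket [2, 2.25]
m = 2.125, g(m) = -0.949219 (−); new bracket [2.125, 2.25]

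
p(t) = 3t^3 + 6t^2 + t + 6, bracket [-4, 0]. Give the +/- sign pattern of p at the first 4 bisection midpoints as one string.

m = -2, p(m) = 4 (+); new bracket [-4, -2]
m = -3, p(m) = -24 (−); new bracket [-3, -2]
m = -2.5, p(m) = -5.875 (−); new bracket [-2.5, -2]
m = -2.25, p(m) = -0.0469 (−); new bracket [-2.25, -2]

+---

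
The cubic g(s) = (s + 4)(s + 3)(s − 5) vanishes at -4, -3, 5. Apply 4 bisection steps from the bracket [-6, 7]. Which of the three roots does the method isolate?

5

midpoint 0.5: g = -70.875 < 0 → [0.5, 7]
midpoint 3.75: g = -65.390625 < 0 → [3.75, 7]
midpoint 5.375: g = 29.443359 > 0 → [3.75, 5.375]
midpoint 4.5625: g = -28.3298 < 0 → [4.5625, 5.375]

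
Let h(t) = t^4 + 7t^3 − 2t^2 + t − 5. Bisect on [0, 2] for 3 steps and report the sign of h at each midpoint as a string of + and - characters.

h(1) = 2 > 0, so the root lies in [0, 1]
h(0.5) = -4.0625 < 0, so the root lies in [0.5, 1]
h(0.75) = -2.105469 < 0, so the root lies in [0.75, 1]

+--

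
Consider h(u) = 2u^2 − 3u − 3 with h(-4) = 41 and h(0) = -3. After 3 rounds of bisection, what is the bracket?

m = -2, h(m) = 11 (+); new bracket [-2, 0]
m = -1, h(m) = 2 (+); new bracket [-1, 0]
m = -0.5, h(m) = -1 (−); new bracket [-1, -0.5]

[-1, -0.5]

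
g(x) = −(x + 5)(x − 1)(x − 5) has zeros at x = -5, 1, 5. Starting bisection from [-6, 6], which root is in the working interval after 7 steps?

-5

m = 0, g(m) = -25 (−); new bracket [-6, 0]
m = -3, g(m) = -64 (−); new bracket [-6, -3]
m = -4.5, g(m) = -26.125 (−); new bracket [-6, -4.5]
m = -5.25, g(m) = 16.0156 (+); new bracket [-5.25, -4.5]
m = -4.875, g(m) = -7.252 (−); new bracket [-5.25, -4.875]
m = -5.0625, g(m) = 3.8127 (+); new bracket [-5.0625, -4.875]
m = -4.96875, g(m) = -1.8594 (−); new bracket [-5.0625, -4.96875]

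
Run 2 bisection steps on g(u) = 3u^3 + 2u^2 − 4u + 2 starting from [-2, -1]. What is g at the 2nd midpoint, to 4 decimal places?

-0.9531

midpoint -1.5: g = 2.375 > 0 → [-2, -1.5]
midpoint -1.75: g = -0.953125 < 0 → [-1.75, -1.5]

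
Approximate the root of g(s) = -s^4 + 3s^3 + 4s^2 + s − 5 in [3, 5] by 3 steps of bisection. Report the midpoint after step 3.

s = 4 gives g = -1, negative; keep [3, 4]
s = 3.5 gives g = 26.0625, positive; keep [3.5, 4]
s = 3.75 gives g = 15.449219, positive; keep [3.75, 4]

3.75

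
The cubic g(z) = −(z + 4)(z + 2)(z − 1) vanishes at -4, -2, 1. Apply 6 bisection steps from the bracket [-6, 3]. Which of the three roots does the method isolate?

1

g(-1.5) = 3.125 > 0, so the root lies in [-1.5, 3]
g(0.75) = 3.265625 > 0, so the root lies in [0.75, 3]
g(1.875) = -19.919922 < 0, so the root lies in [0.75, 1.875]
g(1.3125) = -5.4993 < 0, so the root lies in [0.75, 1.3125]
g(1.03125) = -0.4766 < 0, so the root lies in [0.75, 1.03125]
g(0.890625) = 1.5462 > 0, so the root lies in [0.890625, 1.03125]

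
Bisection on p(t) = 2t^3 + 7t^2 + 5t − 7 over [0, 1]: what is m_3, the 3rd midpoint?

m = 0.5, p(m) = -2.5 (−); new bracket [0.5, 1]
m = 0.75, p(m) = 1.53125 (+); new bracket [0.5, 0.75]
m = 0.625, p(m) = -0.652344 (−); new bracket [0.625, 0.75]

0.625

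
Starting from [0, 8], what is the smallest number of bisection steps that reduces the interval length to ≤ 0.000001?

Width after n steps is 8/2^n. Need 2^n ≥ 8/0.000001 = 8000000.
2^22 = 4194304 < 8000000 ≤ 2^23 = 8388608, so n = 23.

23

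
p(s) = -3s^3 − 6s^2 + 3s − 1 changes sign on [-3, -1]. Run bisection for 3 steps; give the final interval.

s = -2 gives p = -7, negative; keep [-3, -2]
s = -2.5 gives p = 0.875, positive; keep [-2.5, -2]
s = -2.25 gives p = -3.953125, negative; keep [-2.5, -2.25]

[-2.5, -2.25]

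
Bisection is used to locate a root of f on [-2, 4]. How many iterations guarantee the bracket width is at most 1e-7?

26

Width after n steps is 6/2^n. Need 2^n ≥ 6/1e-7 = 60000000.
2^25 = 33554432 < 60000000 ≤ 2^26 = 67108864, so n = 26.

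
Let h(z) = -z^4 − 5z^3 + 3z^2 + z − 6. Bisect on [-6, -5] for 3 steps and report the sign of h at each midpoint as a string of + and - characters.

z = -5.5 gives h = -3.9375, negative; keep [-5.5, -5]
z = -5.25 gives h = 35.261719, positive; keep [-5.5, -5.25]
z = -5.375 gives h = 17.064209, positive; keep [-5.5, -5.375]

-++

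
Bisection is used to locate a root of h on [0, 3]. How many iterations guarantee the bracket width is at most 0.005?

10

Width after n steps is 3/2^n. Need 2^n ≥ 3/0.005 = 600.
2^9 = 512 < 600 ≤ 2^10 = 1024, so n = 10.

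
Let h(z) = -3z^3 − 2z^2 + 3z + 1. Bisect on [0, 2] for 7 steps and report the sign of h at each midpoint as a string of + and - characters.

-+++---

midpoint 1: h = -1 < 0 → [0, 1]
midpoint 0.5: h = 1.625 > 0 → [0.5, 1]
midpoint 0.75: h = 0.859375 > 0 → [0.75, 1]
midpoint 0.875: h = 0.084 > 0 → [0.875, 1]
midpoint 0.9375: h = -0.4172 < 0 → [0.875, 0.9375]
midpoint 0.90625: h = -0.1567 < 0 → [0.875, 0.90625]
midpoint 0.890625: h = -0.0339 < 0 → [0.875, 0.890625]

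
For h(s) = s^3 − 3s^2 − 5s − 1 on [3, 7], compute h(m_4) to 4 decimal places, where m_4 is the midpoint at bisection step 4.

0.3281

s = 5 gives h = 24, positive; keep [3, 5]
s = 4 gives h = -5, negative; keep [4, 5]
s = 4.5 gives h = 6.875, positive; keep [4, 4.5]
s = 4.25 gives h = 0.3281, positive; keep [4, 4.25]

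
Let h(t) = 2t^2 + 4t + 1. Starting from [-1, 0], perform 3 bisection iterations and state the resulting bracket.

midpoint -0.5: h = -0.5 < 0 → [-0.5, 0]
midpoint -0.25: h = 0.125 > 0 → [-0.5, -0.25]
midpoint -0.375: h = -0.21875 < 0 → [-0.375, -0.25]

[-0.375, -0.25]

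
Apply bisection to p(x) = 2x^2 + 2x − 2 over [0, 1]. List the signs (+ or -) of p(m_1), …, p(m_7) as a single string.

x = 0.5 gives p = -0.5, negative; keep [0.5, 1]
x = 0.75 gives p = 0.625, positive; keep [0.5, 0.75]
x = 0.625 gives p = 0.03125, positive; keep [0.5, 0.625]
x = 0.5625 gives p = -0.2422, negative; keep [0.5625, 0.625]
x = 0.59375 gives p = -0.1074, negative; keep [0.59375, 0.625]
x = 0.609375 gives p = -0.0386, negative; keep [0.609375, 0.625]
x = 0.6171875 gives p = -0.0038, negative; keep [0.6171875, 0.625]

-++----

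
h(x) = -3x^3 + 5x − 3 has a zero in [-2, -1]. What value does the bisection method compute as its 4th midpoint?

midpoint -1.5: h = -0.375 < 0 → [-2, -1.5]
midpoint -1.75: h = 4.328125 > 0 → [-1.75, -1.5]
midpoint -1.625: h = 1.748047 > 0 → [-1.625, -1.5]
midpoint -1.5625: h = 0.6316 > 0 → [-1.5625, -1.5]

-1.5625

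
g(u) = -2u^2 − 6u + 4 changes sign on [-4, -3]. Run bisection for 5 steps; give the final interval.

midpoint -3.5: g = 0.5 > 0 → [-4, -3.5]
midpoint -3.75: g = -1.625 < 0 → [-3.75, -3.5]
midpoint -3.625: g = -0.53125 < 0 → [-3.625, -3.5]
midpoint -3.5625: g = -0.0078 < 0 → [-3.5625, -3.5]
midpoint -3.53125: g = 0.248 > 0 → [-3.5625, -3.53125]

[-3.5625, -3.53125]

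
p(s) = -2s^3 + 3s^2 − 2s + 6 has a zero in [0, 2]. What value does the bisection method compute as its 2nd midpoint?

p(1) = 5 > 0, so the root lies in [1, 2]
p(1.5) = 3 > 0, so the root lies in [1.5, 2]

1.5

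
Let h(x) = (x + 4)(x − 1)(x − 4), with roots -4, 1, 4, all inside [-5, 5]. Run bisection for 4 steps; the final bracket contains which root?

-4

x = 0 gives h = 16, positive; keep [-5, 0]
x = -2.5 gives h = 34.125, positive; keep [-5, -2.5]
x = -3.75 gives h = 9.203125, positive; keep [-5, -3.75]
x = -4.375 gives h = -16.8809, negative; keep [-4.375, -3.75]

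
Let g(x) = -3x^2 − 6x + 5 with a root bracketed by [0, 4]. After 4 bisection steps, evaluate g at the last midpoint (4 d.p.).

-1.1875

m = 2, g(m) = -19 (−); new bracket [0, 2]
m = 1, g(m) = -4 (−); new bracket [0, 1]
m = 0.5, g(m) = 1.25 (+); new bracket [0.5, 1]
m = 0.75, g(m) = -1.1875 (−); new bracket [0.5, 0.75]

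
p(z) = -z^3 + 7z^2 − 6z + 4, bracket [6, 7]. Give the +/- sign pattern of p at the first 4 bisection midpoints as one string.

midpoint 6.5: p = -13.875 < 0 → [6, 6.5]
midpoint 6.25: p = -4.203125 < 0 → [6, 6.25]
midpoint 6.125: p = 0.076172 > 0 → [6.125, 6.25]
midpoint 6.1875: p = -2.0183 < 0 → [6.125, 6.1875]

--+-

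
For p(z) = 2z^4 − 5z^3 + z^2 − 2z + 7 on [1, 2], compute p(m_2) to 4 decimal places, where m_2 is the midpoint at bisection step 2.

m = 1.5, p(m) = -0.5 (−); new bracket [1, 1.5]
m = 1.25, p(m) = 1.179688 (+); new bracket [1.25, 1.5]

1.1797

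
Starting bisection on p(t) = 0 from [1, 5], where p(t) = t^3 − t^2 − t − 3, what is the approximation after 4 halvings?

midpoint 3: p = 12 > 0 → [1, 3]
midpoint 2: p = -1 < 0 → [2, 3]
midpoint 2.5: p = 3.875 > 0 → [2, 2.5]
midpoint 2.25: p = 1.0781 > 0 → [2, 2.25]

2.25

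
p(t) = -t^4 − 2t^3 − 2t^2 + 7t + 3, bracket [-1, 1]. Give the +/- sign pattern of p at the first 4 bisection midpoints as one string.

t = 0 gives p = 3, positive; keep [-1, 0]
t = -0.5 gives p = -0.8125, negative; keep [-0.5, 0]
t = -0.25 gives p = 1.152344, positive; keep [-0.5, -0.25]
t = -0.375 gives p = 0.1794, positive; keep [-0.5, -0.375]

+-++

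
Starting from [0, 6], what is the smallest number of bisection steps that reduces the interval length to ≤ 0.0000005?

24

Width after n steps is 6/2^n. Need 2^n ≥ 6/0.0000005 = 12000000.
2^23 = 8388608 < 12000000 ≤ 2^24 = 16777216, so n = 24.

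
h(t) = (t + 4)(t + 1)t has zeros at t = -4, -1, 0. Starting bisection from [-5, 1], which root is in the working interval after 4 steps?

m = -2, h(m) = 4 (+); new bracket [-5, -2]
m = -3.5, h(m) = 4.375 (+); new bracket [-5, -3.5]
m = -4.25, h(m) = -3.453125 (−); new bracket [-4.25, -3.5]
m = -3.875, h(m) = 1.3926 (+); new bracket [-4.25, -3.875]

-4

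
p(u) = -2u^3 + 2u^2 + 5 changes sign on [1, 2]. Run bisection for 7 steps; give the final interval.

midpoint 1.5: p = 2.75 > 0 → [1.5, 2]
midpoint 1.75: p = 0.40625 > 0 → [1.75, 2]
midpoint 1.875: p = -1.152344 < 0 → [1.75, 1.875]
midpoint 1.8125: p = -0.3384 < 0 → [1.75, 1.8125]
midpoint 1.78125: p = 0.0424 > 0 → [1.78125, 1.8125]
midpoint 1.796875: p = -0.1458 < 0 → [1.78125, 1.796875]
midpoint 1.7890625: p = -0.0512 < 0 → [1.78125, 1.7890625]

[1.78125, 1.7890625]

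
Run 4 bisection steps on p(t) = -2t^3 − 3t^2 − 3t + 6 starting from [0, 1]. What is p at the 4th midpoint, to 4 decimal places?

t = 0.5 gives p = 3.5, positive; keep [0.5, 1]
t = 0.75 gives p = 1.21875, positive; keep [0.75, 1]
t = 0.875 gives p = -0.261719, negative; keep [0.75, 0.875]
t = 0.8125 gives p = 0.5093, positive; keep [0.8125, 0.875]

0.5093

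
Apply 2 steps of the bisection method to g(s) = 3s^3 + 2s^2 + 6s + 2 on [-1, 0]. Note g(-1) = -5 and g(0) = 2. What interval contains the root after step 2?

[-0.5, -0.25]

g(-0.5) = -0.875 < 0, so the root lies in [-0.5, 0]
g(-0.25) = 0.578125 > 0, so the root lies in [-0.5, -0.25]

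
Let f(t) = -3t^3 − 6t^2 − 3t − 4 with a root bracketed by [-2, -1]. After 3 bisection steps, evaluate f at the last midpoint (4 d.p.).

m = -1.5, f(m) = -2.875 (−); new bracket [-2, -1.5]
m = -1.75, f(m) = -1.046875 (−); new bracket [-2, -1.75]
m = -1.875, f(m) = 0.306641 (+); new bracket [-1.875, -1.75]

0.3066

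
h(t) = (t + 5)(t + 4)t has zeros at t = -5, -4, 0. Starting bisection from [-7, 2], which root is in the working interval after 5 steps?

0

midpoint -2.5: h = -9.375 < 0 → [-2.5, 2]
midpoint -0.25: h = -4.453125 < 0 → [-0.25, 2]
midpoint 0.875: h = 25.060547 > 0 → [-0.25, 0.875]
midpoint 0.3125: h = 7.1594 > 0 → [-0.25, 0.3125]
midpoint 0.03125: h = 0.6338 > 0 → [-0.25, 0.03125]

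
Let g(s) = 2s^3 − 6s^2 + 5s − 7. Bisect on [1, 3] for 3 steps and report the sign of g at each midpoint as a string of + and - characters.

--+

m = 2, g(m) = -5 (−); new bracket [2, 3]
m = 2.5, g(m) = -0.75 (−); new bracket [2.5, 3]
m = 2.75, g(m) = 2.96875 (+); new bracket [2.5, 2.75]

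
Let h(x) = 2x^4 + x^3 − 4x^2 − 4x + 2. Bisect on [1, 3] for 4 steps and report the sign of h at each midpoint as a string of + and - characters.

++--

m = 2, h(m) = 18 (+); new bracket [1, 2]
m = 1.5, h(m) = 0.5 (+); new bracket [1, 1.5]
m = 1.25, h(m) = -2.414062 (−); new bracket [1.25, 1.5]
m = 1.375, h(m) = -1.314 (−); new bracket [1.375, 1.5]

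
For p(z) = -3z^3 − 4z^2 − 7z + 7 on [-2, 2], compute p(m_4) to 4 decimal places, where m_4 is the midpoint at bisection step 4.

-1.7656

m = 0, p(m) = 7 (+); new bracket [0, 2]
m = 1, p(m) = -7 (−); new bracket [0, 1]
m = 0.5, p(m) = 2.125 (+); new bracket [0.5, 1]
m = 0.75, p(m) = -1.7656 (−); new bracket [0.5, 0.75]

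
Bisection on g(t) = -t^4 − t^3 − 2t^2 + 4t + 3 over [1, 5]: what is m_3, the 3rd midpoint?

m = 3, g(m) = -111 (−); new bracket [1, 3]
m = 2, g(m) = -21 (−); new bracket [1, 2]
m = 1.5, g(m) = -3.9375 (−); new bracket [1, 1.5]

1.5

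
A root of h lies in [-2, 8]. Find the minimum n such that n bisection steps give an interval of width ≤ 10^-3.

14

Width after n steps is 10/2^n. Need 2^n ≥ 10/10^-3 = 10000.
2^13 = 8192 < 10000 ≤ 2^14 = 16384, so n = 14.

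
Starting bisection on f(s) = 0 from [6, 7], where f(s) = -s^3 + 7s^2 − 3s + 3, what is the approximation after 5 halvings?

6.59375

s = 6.5 gives f = 4.625, positive; keep [6.5, 7]
s = 6.75 gives f = -5.859375, negative; keep [6.5, 6.75]
s = 6.625 gives f = -0.416016, negative; keep [6.5, 6.625]
s = 6.5625 gives f = 2.1541, positive; keep [6.5625, 6.625]
s = 6.59375 gives f = 0.8815, positive; keep [6.59375, 6.625]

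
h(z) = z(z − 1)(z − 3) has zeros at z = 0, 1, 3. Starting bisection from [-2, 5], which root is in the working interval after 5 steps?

3

m = 1.5, h(m) = -1.125 (−); new bracket [1.5, 5]
m = 3.25, h(m) = 1.828125 (+); new bracket [1.5, 3.25]
m = 2.375, h(m) = -2.041016 (−); new bracket [2.375, 3.25]
m = 2.8125, h(m) = -0.9558 (−); new bracket [2.8125, 3.25]
m = 3.03125, h(m) = 0.1924 (+); new bracket [2.8125, 3.03125]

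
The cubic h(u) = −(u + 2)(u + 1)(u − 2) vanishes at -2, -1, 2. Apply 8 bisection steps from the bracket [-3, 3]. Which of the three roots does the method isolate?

u = 0 gives h = 4, positive; keep [0, 3]
u = 1.5 gives h = 4.375, positive; keep [1.5, 3]
u = 2.25 gives h = -3.453125, negative; keep [1.5, 2.25]
u = 1.875 gives h = 1.3926, positive; keep [1.875, 2.25]
u = 2.0625 gives h = -0.7776, negative; keep [1.875, 2.0625]
u = 1.96875 gives h = 0.3682, positive; keep [1.96875, 2.0625]
u = 2.015625 gives h = -0.1892, negative; keep [1.96875, 2.015625]
u = 1.9921875 gives h = 0.0933, positive; keep [1.9921875, 2.015625]

2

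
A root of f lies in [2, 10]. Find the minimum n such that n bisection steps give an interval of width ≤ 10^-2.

10

Width after n steps is 8/2^n. Need 2^n ≥ 8/10^-2 = 800.
2^9 = 512 < 800 ≤ 2^10 = 1024, so n = 10.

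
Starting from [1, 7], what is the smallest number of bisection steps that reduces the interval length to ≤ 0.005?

11

Width after n steps is 6/2^n. Need 2^n ≥ 6/0.005 = 1200.
2^10 = 1024 < 1200 ≤ 2^11 = 2048, so n = 11.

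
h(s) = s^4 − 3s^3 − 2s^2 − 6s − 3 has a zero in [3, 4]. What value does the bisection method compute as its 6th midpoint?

s = 3.5 gives h = -27.0625, negative; keep [3.5, 4]
s = 3.75 gives h = -14.074219, negative; keep [3.75, 4]
s = 3.875 gives h = -5.368896, negative; keep [3.875, 4]
s = 3.9375 gives h = -0.4016, negative; keep [3.9375, 4]
s = 3.96875 gives h = 2.2437, positive; keep [3.9375, 3.96875]
s = 3.953125 gives h = 0.9074, positive; keep [3.9375, 3.953125]

3.953125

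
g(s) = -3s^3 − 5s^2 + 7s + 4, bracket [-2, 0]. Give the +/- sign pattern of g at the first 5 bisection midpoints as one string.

midpoint -1: g = -5 < 0 → [-1, 0]
midpoint -0.5: g = -0.375 < 0 → [-0.5, 0]
midpoint -0.25: g = 1.984375 > 0 → [-0.5, -0.25]
midpoint -0.375: g = 0.8301 > 0 → [-0.5, -0.375]
midpoint -0.4375: g = 0.2317 > 0 → [-0.5, -0.4375]

--+++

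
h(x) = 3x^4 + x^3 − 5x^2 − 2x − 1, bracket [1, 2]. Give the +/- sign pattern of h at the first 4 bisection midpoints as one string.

midpoint 1.5: h = 3.3125 > 0 → [1, 1.5]
midpoint 1.25: h = -2.035156 < 0 → [1.25, 1.5]
midpoint 1.375: h = 0.119873 > 0 → [1.25, 1.375]
midpoint 1.3125: h = -1.0747 < 0 → [1.3125, 1.375]

+-+-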